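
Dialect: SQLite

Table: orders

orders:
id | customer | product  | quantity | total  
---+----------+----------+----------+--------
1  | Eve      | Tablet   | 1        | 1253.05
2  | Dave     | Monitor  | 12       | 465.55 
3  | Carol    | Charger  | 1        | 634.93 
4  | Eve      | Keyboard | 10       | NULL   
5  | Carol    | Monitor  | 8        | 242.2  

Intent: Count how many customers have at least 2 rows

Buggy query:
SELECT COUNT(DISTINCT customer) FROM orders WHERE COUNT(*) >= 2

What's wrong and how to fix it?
Bug: WHERE filters individual rows, not groups, so a group-level COUNT is invalid there

Fix: Group first with HAVING COUNT(*) >= 2, then COUNT the resulting groups

Corrected query:
SELECT COUNT(*) FROM (SELECT customer FROM orders GROUP BY customer HAVING COUNT(*) >= 2)

Result:
COUNT(*)
--------
2       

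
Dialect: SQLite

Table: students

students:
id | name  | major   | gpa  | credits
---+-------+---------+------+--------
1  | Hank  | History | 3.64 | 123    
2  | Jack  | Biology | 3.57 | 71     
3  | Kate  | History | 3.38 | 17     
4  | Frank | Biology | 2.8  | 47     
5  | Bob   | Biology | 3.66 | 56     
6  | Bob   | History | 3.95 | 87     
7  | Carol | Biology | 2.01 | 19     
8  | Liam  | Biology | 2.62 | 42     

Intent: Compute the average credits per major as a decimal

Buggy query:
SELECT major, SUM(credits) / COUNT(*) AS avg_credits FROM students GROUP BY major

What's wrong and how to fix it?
Bug: SUM(credits) and COUNT(*) are both integers; the division truncates the fractional part

Fix: Multiply by 1.0 (or CAST to REAL) to force floating-point division

Corrected query:
SELECT major, SUM(credits) * 1.0 / COUNT(*) AS avg_credits FROM students GROUP BY major

Result:
major   | avg_credits
--------+------------
Biology | 47         
History | 75.666667  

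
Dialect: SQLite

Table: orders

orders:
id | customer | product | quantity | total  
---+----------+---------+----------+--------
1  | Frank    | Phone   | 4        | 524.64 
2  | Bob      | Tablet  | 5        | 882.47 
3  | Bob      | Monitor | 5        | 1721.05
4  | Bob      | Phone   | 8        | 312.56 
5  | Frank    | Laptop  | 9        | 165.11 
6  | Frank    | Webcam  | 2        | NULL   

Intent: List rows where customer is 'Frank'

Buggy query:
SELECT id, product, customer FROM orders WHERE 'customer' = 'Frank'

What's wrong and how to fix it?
Bug: 'customer' in single quotes is a string literal, not the column; the comparison is literal-vs-literal and never true

Fix: Remove the quotes around the column name (or use double quotes for an identifier)

Corrected query:
SELECT id, product, customer FROM orders WHERE customer = 'Frank'

Result:
id | product | customer
---+---------+---------
1  | Phone   | Frank   
5  | Laptop  | Frank   
6  | Webcam  | Frank   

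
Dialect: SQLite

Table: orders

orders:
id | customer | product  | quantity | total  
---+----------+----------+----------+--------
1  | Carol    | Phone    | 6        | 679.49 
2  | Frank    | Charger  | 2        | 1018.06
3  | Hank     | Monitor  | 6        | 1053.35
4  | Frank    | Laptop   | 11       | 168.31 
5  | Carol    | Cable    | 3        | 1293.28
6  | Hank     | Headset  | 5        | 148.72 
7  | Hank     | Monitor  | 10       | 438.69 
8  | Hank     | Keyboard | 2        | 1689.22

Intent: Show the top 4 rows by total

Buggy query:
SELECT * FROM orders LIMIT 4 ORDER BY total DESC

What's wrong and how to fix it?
Bug: LIMIT must come after ORDER BY

Fix: Sort with ORDER BY, then apply LIMIT

Corrected query:
SELECT * FROM orders ORDER BY total DESC LIMIT 4

Result:
id | customer | product  | quantity | total  
---+----------+----------+----------+--------
8  | Hank     | Keyboard | 2        | 1689.22
5  | Carol    | Cable    | 3        | 1293.28
3  | Hank     | Monitor  | 6        | 1053.35
2  | Frank    | Charger  | 2        | 1018.06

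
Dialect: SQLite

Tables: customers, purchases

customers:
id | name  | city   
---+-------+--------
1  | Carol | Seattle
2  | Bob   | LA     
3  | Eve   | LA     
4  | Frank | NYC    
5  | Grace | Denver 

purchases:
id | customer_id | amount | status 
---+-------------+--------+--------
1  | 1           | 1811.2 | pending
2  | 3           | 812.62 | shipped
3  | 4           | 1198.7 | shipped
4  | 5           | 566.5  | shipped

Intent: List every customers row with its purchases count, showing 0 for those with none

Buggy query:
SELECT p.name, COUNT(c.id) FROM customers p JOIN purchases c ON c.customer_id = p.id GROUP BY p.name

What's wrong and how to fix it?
Bug: INNER JOIN drops customers rows that have no matching purchases rows

Fix: Switch to LEFT JOIN to retain unmatched parent rows

Corrected query:
SELECT p.name, COUNT(c.id) FROM customers p LEFT JOIN purchases c ON c.customer_id = p.id GROUP BY p.name

Result:
name  | COUNT(c.id)
------+------------
Bob   | 0          
Carol | 1          
Eve   | 1          
Frank | 1          
Grace | 1          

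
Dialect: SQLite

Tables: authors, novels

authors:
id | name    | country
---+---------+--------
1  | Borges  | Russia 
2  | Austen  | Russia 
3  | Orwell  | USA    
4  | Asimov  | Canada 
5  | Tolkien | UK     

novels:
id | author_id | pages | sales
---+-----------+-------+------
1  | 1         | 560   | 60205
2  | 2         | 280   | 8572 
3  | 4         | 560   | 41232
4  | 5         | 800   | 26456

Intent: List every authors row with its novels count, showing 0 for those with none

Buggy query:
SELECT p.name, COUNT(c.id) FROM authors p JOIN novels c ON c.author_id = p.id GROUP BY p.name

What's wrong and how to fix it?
Bug: INNER JOIN drops authors rows that have no matching novels rows

Fix: Switch to LEFT JOIN to retain unmatched parent rows

Corrected query:
SELECT p.name, COUNT(c.id) FROM authors p LEFT JOIN novels c ON c.author_id = p.id GROUP BY p.name

Result:
name    | COUNT(c.id)
--------+------------
Asimov  | 1          
Austen  | 1          
Borges  | 1          
Orwell  | 0          
Tolkien | 1          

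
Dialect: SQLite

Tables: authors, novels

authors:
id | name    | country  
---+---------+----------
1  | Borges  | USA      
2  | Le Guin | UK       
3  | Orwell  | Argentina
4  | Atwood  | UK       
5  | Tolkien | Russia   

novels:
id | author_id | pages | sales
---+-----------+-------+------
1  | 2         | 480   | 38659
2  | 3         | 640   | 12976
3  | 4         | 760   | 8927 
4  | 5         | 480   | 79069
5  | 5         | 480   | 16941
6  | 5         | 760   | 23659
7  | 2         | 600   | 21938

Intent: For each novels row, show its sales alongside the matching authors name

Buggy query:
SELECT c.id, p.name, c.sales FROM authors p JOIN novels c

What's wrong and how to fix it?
Bug: Missing join condition: each novels row is matched to all authors rows instead of just its own

Fix: Specify the join condition linking the foreign key to the parent id

Corrected query:
SELECT c.id, p.name, c.sales FROM authors p JOIN novels c ON c.author_id = p.id

Result:
id | name    | sales
---+---------+------
1  | Le Guin | 38659
2  | Orwell  | 12976
3  | Atwood  | 8927 
4  | Tolkien | 79069
5  | Tolkien | 16941
6  | Tolkien | 23659
7  | Le Guin | 21938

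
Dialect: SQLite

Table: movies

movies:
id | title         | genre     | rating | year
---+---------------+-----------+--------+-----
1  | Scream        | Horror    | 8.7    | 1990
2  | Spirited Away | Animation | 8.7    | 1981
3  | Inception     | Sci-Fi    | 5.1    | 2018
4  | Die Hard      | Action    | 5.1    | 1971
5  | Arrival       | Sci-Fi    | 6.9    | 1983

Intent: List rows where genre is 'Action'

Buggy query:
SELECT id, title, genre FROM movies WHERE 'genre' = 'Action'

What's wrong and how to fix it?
Bug: 'genre' in single quotes is a string literal, not the column; the comparison is literal-vs-literal and never true

Fix: Reference the column as genre without single quotes

Corrected query:
SELECT id, title, genre FROM movies WHERE genre = 'Action'

Result:
id | title    | genre 
---+----------+-------
4  | Die Hard | Action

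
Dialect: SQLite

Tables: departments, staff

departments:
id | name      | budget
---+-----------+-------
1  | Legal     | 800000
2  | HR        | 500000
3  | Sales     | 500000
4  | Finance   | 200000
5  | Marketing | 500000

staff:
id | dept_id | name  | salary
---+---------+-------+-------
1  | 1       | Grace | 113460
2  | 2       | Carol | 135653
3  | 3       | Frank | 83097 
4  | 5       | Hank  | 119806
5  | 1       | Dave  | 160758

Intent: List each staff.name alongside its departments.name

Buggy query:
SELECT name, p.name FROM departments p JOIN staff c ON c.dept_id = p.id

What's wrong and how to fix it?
Bug: 'name' exists in both joined tables, so the database can't tell which one is meant

Fix: Qualify the column with its table alias (c.name)

Corrected query:
SELECT c.name, p.name FROM departments p JOIN staff c ON c.dept_id = p.id

Result:
name  | name     
------+----------
Grace | Legal    
Carol | HR       
Frank | Sales    
Hank  | Marketing
Dave  | Legal    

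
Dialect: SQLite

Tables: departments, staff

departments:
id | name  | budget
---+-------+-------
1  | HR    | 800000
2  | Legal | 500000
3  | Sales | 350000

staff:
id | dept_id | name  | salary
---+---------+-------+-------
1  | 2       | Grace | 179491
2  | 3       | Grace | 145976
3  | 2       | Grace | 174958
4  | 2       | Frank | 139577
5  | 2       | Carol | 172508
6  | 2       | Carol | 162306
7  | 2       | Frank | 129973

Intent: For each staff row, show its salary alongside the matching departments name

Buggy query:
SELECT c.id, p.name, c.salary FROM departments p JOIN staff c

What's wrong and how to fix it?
Bug: JOIN with no ON clause produces a cartesian product; every staff row pairs with every departments row

Fix: Add ON c.dept_id = p.id to the JOIN

Corrected query:
SELECT c.id, p.name, c.salary FROM departments p JOIN staff c ON c.dept_id = p.id

Result:
id | name  | salary
---+-------+-------
1  | Legal | 179491
2  | Sales | 145976
3  | Legal | 174958
4  | Legal | 139577
5  | Legal | 172508
6  | Legal | 162306
7  | Legal | 129973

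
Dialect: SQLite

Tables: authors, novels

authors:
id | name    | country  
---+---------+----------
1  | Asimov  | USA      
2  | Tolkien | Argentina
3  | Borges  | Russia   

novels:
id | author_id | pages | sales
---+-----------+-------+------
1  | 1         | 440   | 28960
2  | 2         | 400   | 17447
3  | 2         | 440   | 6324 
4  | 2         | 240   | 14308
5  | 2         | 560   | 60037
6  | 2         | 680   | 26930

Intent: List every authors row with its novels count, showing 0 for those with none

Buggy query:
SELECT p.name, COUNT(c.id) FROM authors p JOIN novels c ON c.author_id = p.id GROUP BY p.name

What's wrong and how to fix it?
Bug: An inner join excludes parents with zero children

Fix: Use LEFT JOIN so parents without children still appear (COUNT(c.id) gives 0)

Corrected query:
SELECT p.name, COUNT(c.id) FROM authors p LEFT JOIN novels c ON c.author_id = p.id GROUP BY p.name

Result:
name    | COUNT(c.id)
--------+------------
Asimov  | 1          
Borges  | 0          
Tolkien | 5          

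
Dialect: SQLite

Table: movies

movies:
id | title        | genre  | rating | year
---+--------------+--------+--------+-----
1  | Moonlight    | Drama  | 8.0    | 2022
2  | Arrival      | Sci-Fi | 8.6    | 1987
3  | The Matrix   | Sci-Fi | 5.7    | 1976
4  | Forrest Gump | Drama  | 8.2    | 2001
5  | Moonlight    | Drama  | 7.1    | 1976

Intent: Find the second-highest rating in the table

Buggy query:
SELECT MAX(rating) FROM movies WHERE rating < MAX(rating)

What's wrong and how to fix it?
Bug: The inner MAX is an aggregate inside WHERE, which is not allowed

Fix: Compute the overall MAX in a subquery, then take MAX of rows below it

Corrected query:
SELECT MAX(rating) FROM movies WHERE rating < (SELECT MAX(rating) FROM movies)

Result:
MAX(rating)
-----------
8.2        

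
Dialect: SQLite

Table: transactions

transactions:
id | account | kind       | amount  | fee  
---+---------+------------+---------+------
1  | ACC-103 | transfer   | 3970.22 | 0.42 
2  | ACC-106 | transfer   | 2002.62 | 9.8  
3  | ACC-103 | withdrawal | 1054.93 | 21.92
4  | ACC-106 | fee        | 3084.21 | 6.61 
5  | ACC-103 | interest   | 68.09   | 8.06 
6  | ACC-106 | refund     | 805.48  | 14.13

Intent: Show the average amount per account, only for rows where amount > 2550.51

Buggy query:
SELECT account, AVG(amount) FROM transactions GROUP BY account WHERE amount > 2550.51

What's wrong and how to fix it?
Bug: WHERE cannot follow GROUP BY

Fix: Move the WHERE clause before GROUP BY

Corrected query:
SELECT account, AVG(amount) FROM transactions WHERE amount > 2550.51 GROUP BY account

Result:
account | AVG(amount)
--------+------------
ACC-103 | 3970.22    
ACC-106 | 3084.21    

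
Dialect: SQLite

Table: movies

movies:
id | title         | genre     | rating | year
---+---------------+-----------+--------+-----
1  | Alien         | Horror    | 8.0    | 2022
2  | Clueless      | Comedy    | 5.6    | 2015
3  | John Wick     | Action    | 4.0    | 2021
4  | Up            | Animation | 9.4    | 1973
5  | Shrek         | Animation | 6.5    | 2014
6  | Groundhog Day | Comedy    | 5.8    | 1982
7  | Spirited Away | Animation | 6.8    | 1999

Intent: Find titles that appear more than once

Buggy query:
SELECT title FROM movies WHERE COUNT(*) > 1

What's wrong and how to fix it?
Bug: COUNT(*) is an aggregate and cannot be used in WHERE

Fix: Group first, then use HAVING for the count condition

Corrected query:
SELECT title FROM movies GROUP BY title HAVING COUNT(*) > 1

Result:
(no rows)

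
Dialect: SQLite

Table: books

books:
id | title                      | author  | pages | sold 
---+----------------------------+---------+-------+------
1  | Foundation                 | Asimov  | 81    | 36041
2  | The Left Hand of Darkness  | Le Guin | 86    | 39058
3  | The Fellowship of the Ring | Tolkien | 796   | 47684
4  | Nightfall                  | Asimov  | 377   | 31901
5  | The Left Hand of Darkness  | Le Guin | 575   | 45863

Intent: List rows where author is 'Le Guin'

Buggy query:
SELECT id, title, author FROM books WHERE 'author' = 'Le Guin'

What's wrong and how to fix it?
Bug: 'author' in single quotes is a string literal, not the column; the comparison is literal-vs-literal and never true

Fix: Reference the column as author without single quotes

Corrected query:
SELECT id, title, author FROM books WHERE author = 'Le Guin'

Result:
id | title                     | author 
---+---------------------------+--------
2  | The Left Hand of Darkness | Le Guin
5  | The Left Hand of Darkness | Le Guin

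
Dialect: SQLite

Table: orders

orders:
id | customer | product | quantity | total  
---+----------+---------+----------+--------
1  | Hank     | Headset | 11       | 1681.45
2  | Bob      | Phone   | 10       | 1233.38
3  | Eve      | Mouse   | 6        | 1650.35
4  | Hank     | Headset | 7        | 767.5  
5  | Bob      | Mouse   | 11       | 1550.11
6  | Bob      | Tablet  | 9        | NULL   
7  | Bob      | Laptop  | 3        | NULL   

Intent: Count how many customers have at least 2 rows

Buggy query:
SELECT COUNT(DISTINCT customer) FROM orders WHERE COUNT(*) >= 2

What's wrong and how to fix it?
Bug: WHERE filters individual rows, not groups, so a group-level COUNT is invalid there

Fix: Use a subquery that GROUPs and filters with HAVING, then count its rows

Corrected query:
SELECT COUNT(*) FROM (SELECT customer FROM orders GROUP BY customer HAVING COUNT(*) >= 2)

Result:
COUNT(*)
--------
2       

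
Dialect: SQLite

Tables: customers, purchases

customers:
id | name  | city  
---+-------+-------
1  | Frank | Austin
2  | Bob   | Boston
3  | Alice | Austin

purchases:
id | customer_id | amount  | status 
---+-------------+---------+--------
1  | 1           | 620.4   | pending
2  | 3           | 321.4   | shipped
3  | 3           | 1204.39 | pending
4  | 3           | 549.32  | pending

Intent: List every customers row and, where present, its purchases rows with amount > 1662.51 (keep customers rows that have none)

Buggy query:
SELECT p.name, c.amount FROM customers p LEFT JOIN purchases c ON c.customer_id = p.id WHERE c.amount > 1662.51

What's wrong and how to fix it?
Bug: Filtering c.amount in WHERE discards the NULL rows produced by LEFT JOIN, turning it into an inner join

Fix: Move the right-table condition into the ON clause so unmatched parents are kept

Corrected query:
SELECT p.name, c.amount FROM customers p LEFT JOIN purchases c ON c.customer_id = p.id AND c.amount > 1662.51

Result:
name  | amount
------+-------
Frank | NULL  
Bob   | NULL  
Alice | NULL  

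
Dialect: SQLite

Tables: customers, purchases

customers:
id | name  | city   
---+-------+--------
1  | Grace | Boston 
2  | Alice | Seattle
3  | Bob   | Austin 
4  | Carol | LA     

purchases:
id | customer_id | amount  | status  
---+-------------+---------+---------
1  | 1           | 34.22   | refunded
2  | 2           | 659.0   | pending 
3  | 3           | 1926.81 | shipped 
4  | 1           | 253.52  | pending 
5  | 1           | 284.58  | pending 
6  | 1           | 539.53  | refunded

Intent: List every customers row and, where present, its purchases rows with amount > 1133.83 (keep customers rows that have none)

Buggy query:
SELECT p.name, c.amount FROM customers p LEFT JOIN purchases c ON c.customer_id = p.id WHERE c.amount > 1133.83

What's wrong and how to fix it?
Bug: Filtering c.amount in WHERE discards the NULL rows produced by LEFT JOIN, turning it into an inner join

Fix: Put 'c.amount > 1133.83' in the JOIN's ON clause instead of WHERE

Corrected query:
SELECT p.name, c.amount FROM customers p LEFT JOIN purchases c ON c.customer_id = p.id AND c.amount > 1133.83

Result:
name  | amount 
------+--------
Grace | NULL   
Alice | NULL   
Bob   | 1926.81
Carol | NULL   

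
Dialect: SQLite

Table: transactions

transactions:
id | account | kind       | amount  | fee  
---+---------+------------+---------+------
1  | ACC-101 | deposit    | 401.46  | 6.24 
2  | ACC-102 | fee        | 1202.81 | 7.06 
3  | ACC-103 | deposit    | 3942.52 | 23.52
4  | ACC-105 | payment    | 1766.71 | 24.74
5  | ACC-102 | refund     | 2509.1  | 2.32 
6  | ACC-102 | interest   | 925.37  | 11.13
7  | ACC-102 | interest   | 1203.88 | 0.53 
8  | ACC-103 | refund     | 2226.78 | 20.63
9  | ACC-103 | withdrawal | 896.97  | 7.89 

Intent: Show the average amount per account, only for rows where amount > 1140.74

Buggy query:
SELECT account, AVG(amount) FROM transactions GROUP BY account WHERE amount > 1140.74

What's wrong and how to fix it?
Bug: WHERE cannot follow GROUP BY

Fix: Place WHERE between FROM and GROUP BY

Corrected query:
SELECT account, AVG(amount) FROM transactions WHERE amount > 1140.74 GROUP BY account

Result:
account | AVG(amount)
--------+------------
ACC-102 | 1638.596667
ACC-103 | 3084.65    
ACC-105 | 1766.71    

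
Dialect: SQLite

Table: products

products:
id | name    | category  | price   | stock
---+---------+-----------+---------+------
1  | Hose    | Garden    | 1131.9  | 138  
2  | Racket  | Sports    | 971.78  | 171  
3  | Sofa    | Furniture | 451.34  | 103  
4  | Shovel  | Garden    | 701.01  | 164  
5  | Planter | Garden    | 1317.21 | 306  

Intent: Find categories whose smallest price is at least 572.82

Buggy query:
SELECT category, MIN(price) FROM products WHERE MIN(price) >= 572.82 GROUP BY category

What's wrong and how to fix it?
Bug: MIN() in WHERE is a misuse of aggregate

Fix: Replace WHERE with HAVING after the GROUP BY

Corrected query:
SELECT category, MIN(price) FROM products GROUP BY category HAVING MIN(price) >= 572.82

Result:
category | MIN(price)
---------+-----------
Garden   | 701.01    
Sports   | 971.78    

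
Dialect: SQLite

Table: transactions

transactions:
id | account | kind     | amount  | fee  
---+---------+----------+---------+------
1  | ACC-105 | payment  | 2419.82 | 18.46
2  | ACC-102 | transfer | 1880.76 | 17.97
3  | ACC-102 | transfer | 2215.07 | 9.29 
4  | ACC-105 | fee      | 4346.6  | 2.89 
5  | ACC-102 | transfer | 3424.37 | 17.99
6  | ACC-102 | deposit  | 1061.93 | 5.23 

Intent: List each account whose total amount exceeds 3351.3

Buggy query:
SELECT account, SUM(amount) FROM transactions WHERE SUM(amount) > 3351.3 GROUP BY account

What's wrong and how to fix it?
Bug: WHERE runs before GROUP BY, so aggregates aren't available there

Fix: Use HAVING (which filters groups after aggregation) instead of WHERE

Corrected query:
SELECT account, SUM(amount) FROM transactions GROUP BY account HAVING SUM(amount) > 3351.3

Result:
account | SUM(amount)
--------+------------
ACC-102 | 8582.13    
ACC-105 | 6766.42    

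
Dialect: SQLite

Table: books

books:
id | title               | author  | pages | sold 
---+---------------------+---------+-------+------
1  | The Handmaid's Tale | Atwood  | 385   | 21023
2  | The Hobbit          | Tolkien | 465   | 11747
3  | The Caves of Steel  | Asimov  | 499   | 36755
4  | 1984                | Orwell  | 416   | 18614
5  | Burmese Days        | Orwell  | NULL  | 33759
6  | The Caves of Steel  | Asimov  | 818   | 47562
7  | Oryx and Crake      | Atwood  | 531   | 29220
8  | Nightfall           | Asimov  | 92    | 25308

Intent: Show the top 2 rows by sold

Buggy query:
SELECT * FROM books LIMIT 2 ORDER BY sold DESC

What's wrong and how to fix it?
Bug: LIMIT must come after ORDER BY

Fix: Sort with ORDER BY, then apply LIMIT

Corrected query:
SELECT * FROM books ORDER BY sold DESC LIMIT 2

Result:
id | title              | author | pages | sold 
---+--------------------+--------+-------+------
6  | The Caves of Steel | Asimov | 818   | 47562
3  | The Caves of Steel | Asimov | 499   | 36755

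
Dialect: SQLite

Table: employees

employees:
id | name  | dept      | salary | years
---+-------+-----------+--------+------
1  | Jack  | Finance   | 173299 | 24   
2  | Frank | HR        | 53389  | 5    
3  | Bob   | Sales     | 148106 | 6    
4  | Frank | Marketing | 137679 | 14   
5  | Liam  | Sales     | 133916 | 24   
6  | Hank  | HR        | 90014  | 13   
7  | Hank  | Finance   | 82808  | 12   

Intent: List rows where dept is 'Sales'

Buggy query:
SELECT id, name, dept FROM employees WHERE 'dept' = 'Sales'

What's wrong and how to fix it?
Bug: Single quotes denote string literals in SQL; the column name is being compared as a constant string

Fix: Remove the quotes around the column name (or use double quotes for an identifier)

Corrected query:
SELECT id, name, dept FROM employees WHERE dept = 'Sales'

Result:
id | name | dept 
---+------+------
3  | Bob  | Sales
5  | Liam | Sales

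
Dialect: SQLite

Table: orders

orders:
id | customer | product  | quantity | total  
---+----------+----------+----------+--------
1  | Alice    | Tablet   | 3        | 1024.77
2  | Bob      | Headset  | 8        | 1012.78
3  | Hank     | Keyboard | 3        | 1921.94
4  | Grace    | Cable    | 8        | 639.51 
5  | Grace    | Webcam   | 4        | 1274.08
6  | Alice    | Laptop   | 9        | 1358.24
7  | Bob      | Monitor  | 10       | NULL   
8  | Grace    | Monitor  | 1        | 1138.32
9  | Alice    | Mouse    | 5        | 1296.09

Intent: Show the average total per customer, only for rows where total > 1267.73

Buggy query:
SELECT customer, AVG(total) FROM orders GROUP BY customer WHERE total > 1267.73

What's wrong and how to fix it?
Bug: Row-level WHERE must come before GROUP BY in the clause order

Fix: Place WHERE between FROM and GROUP BY

Corrected query:
SELECT customer, AVG(total) FROM orders WHERE total > 1267.73 GROUP BY customer

Result:
customer | AVG(total)
---------+-----------
Alice    | 1327.165  
Grace    | 1274.08   
Hank     | 1921.94   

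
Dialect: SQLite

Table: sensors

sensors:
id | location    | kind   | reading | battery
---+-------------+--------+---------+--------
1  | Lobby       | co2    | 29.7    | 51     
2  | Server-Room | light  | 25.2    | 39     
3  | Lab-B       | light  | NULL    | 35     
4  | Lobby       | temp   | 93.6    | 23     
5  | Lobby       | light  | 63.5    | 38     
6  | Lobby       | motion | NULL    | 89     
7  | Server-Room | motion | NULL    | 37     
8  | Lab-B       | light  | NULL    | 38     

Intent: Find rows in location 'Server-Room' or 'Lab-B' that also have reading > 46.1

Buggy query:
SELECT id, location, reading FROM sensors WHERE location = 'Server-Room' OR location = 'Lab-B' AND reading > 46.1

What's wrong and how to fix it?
Bug: AND binds tighter than OR, so this parses as location = 'Server-Room' OR (location = 'Lab-B' AND reading > 46.1)

Fix: Group the OR with parentheses (or use IN), then AND the threshold

Corrected query:
SELECT id, location, reading FROM sensors WHERE (location = 'Server-Room' OR location = 'Lab-B') AND reading > 46.1

Result:
(no rows)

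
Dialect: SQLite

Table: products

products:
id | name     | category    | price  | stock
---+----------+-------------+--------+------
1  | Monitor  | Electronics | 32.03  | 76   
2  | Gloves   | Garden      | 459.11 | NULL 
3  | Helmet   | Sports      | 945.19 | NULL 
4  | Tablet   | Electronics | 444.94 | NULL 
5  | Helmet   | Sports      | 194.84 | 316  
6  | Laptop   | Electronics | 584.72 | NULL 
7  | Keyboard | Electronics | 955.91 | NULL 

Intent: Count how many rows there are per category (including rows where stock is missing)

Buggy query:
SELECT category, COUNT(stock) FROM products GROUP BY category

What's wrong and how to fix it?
Bug: COUNT(column) counts non-NULL values only; rows with NULL stock aren't counted

Fix: Use COUNT(*) to count all rows regardless of NULL

Corrected query:
SELECT category, COUNT(*) FROM products GROUP BY category

Result:
category    | COUNT(*)
------------+---------
Electronics | 4       
Garden      | 1       
Sports      | 2       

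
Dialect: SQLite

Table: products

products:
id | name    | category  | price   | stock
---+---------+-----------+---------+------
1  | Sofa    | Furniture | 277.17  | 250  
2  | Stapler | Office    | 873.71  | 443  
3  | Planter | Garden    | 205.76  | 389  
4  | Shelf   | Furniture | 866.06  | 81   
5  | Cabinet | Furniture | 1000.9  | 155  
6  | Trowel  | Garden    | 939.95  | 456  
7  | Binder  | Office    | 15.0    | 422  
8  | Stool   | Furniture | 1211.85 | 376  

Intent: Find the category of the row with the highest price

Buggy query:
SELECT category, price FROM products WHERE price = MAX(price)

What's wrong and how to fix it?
Bug: WHERE is evaluated per row; an aggregate over the whole table isn't defined there

Fix: Wrap MAX in a scalar subquery so WHERE compares against a single value

Corrected query:
SELECT category, price FROM products WHERE price = (SELECT MAX(price) FROM products)

Result:
category  | price  
----------+--------
Furniture | 1211.85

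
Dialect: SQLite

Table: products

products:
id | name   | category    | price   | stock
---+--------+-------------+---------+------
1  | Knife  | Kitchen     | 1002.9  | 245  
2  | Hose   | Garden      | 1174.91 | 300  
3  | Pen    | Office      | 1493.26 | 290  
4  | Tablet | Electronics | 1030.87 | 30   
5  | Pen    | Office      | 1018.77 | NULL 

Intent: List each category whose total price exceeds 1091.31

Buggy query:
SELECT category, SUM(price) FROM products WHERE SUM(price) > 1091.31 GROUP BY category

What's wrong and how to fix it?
Bug: SUM(price) is an aggregate, but WHERE filters rows before aggregation

Fix: Use HAVING (which filters groups after aggregation) instead of WHERE

Corrected query:
SELECT category, SUM(price) FROM products GROUP BY category HAVING SUM(price) > 1091.31

Result:
category | SUM(price)
---------+-----------
Garden   | 1174.91   
Office   | 2512.03   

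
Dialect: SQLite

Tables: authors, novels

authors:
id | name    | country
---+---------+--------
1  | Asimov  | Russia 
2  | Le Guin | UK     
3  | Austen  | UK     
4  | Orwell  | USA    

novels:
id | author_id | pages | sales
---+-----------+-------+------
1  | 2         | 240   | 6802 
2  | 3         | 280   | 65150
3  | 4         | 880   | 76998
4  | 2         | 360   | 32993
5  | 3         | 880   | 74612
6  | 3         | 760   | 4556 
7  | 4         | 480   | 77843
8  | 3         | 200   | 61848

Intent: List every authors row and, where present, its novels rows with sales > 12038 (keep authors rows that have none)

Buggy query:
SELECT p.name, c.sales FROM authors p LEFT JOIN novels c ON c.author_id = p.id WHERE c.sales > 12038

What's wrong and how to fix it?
Bug: Filtering c.sales in WHERE discards the NULL rows produced by LEFT JOIN, turning it into an inner join

Fix: Put 'c.sales > 12038' in the JOIN's ON clause instead of WHERE

Corrected query:
SELECT p.name, c.sales FROM authors p LEFT JOIN novels c ON c.author_id = p.id AND c.sales > 12038

Result:
name    | sales
--------+------
Asimov  | NULL 
Le Guin | 32993
Austen  | 61848
Austen  | 65150
Austen  | 74612
Orwell  | 76998
Orwell  | 77843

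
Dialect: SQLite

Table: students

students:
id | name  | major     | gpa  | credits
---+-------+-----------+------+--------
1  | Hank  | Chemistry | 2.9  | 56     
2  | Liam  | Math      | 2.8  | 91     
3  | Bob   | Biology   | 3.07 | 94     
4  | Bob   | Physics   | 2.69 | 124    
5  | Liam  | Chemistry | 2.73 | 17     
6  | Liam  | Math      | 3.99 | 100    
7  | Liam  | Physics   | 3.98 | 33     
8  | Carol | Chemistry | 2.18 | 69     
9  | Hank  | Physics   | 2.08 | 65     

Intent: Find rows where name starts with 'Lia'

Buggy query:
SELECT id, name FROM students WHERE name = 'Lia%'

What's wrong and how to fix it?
Bug: '=' compares the literal string including the % character; pattern matching needs LIKE

Fix: Use LIKE for wildcard pattern matching

Corrected query:
SELECT id, name FROM students WHERE name LIKE 'Lia%'

Result:
id | name
---+-----
2  | Liam
5  | Liam
6  | Liam
7  | Liam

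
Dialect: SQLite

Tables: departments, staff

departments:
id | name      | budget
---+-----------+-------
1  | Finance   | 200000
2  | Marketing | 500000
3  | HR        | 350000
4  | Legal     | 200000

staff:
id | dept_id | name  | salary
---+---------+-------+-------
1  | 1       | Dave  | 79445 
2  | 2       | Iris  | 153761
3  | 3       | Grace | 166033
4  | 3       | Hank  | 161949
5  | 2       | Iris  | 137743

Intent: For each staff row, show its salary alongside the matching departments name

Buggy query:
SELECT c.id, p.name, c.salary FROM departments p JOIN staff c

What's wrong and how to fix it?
Bug: Missing join condition: each staff row is matched to all departments rows instead of just its own

Fix: Specify the join condition linking the foreign key to the parent id

Corrected query:
SELECT c.id, p.name, c.salary FROM departments p JOIN staff c ON c.dept_id = p.id

Result:
id | name      | salary
---+-----------+-------
1  | Finance   | 79445 
2  | Marketing | 153761
3  | HR        | 166033
4  | HR        | 161949
5  | Marketing | 137743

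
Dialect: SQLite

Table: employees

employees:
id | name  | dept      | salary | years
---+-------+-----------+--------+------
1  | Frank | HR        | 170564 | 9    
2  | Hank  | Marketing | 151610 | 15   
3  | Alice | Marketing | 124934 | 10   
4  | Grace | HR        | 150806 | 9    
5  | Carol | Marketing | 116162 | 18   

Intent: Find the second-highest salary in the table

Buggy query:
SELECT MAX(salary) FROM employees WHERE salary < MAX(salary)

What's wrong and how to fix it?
Bug: The inner MAX is an aggregate inside WHERE, which is not allowed

Fix: Put the inner MAX in a scalar subquery

Corrected query:
SELECT MAX(salary) FROM employees WHERE salary < (SELECT MAX(salary) FROM employees)

Result:
MAX(salary)
-----------
151610     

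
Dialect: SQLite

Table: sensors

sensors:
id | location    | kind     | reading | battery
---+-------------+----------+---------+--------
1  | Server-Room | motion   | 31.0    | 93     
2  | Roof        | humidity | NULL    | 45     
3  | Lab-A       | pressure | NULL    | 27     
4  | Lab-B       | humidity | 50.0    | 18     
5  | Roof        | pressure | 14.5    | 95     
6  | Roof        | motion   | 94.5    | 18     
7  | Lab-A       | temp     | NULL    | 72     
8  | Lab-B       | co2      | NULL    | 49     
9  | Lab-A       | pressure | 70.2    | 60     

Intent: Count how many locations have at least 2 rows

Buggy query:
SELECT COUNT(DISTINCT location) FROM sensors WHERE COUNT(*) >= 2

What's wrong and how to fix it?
Bug: COUNT(*) cannot appear in WHERE; the per-group count doesn't exist yet

Fix: Use a subquery that GROUPs and filters with HAVING, then count its rows

Corrected query:
SELECT COUNT(*) FROM (SELECT location FROM sensors GROUP BY location HAVING COUNT(*) >= 2)

Result:
COUNT(*)
--------
3       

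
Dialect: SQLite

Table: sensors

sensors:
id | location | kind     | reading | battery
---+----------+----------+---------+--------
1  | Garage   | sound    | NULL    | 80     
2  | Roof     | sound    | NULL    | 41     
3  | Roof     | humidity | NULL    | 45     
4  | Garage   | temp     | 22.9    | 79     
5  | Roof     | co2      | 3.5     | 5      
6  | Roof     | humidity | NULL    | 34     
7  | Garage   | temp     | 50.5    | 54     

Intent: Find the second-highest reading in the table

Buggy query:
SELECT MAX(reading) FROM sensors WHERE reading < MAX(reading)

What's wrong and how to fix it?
Bug: The inner MAX is an aggregate inside WHERE, which is not allowed

Fix: Put the inner MAX in a scalar subquery

Corrected query:
SELECT MAX(reading) FROM sensors WHERE reading < (SELECT MAX(reading) FROM sensors)

Result:
MAX(reading)
------------
22.9        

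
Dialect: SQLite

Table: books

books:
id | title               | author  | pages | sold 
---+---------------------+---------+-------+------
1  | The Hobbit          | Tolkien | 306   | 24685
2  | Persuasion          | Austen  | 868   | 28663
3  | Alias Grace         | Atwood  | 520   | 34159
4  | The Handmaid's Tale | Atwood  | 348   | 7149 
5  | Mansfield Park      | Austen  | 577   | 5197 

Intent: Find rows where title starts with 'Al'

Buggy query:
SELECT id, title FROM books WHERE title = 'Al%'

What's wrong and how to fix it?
Bug: '=' compares the literal string including the % character; pattern matching needs LIKE

Fix: Replace '=' with LIKE so 'Al%' is treated as a pattern

Corrected query:
SELECT id, title FROM books WHERE title LIKE 'Al%'

Result:
id | title      
---+------------
3  | Alias Grace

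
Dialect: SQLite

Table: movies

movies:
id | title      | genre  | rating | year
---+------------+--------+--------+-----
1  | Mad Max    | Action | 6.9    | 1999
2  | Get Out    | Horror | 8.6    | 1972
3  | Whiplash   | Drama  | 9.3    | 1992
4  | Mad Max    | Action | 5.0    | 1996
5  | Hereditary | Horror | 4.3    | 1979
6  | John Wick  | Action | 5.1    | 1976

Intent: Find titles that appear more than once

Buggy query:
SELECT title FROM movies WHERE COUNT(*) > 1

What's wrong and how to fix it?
Bug: WHERE can't reference COUNT(*); aggregates are computed after WHERE

Fix: Group first, then use HAVING for the count condition

Corrected query:
SELECT title FROM movies GROUP BY title HAVING COUNT(*) > 1

Result:
title  
-------
Mad Max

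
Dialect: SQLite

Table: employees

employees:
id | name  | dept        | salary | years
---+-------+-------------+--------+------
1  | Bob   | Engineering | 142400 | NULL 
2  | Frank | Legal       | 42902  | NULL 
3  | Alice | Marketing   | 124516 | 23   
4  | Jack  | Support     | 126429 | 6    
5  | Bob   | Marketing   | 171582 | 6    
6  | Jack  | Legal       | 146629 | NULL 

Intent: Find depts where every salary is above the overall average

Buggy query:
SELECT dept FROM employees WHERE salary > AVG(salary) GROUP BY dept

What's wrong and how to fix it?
Bug: WHERE evaluates per row before aggregation, so AVG() is unavailable

Fix: Compute the overall average in a scalar subquery and compare each group's MIN against it in HAVING

Corrected query:
SELECT dept FROM employees GROUP BY dept HAVING MIN(salary) > (SELECT AVG(salary) FROM employees)

Result:
dept       
-----------
Engineering
Support    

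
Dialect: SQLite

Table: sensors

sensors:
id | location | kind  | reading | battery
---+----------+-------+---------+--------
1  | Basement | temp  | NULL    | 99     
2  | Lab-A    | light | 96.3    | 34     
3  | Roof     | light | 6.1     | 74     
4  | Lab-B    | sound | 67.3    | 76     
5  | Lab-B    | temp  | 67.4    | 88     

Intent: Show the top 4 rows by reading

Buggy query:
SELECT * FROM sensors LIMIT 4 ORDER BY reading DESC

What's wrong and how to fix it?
Bug: LIMIT must come after ORDER BY

Fix: Swap the clauses: ORDER BY first, then LIMIT

Corrected query:
SELECT * FROM sensors ORDER BY reading DESC LIMIT 4

Result:
id | location | kind  | reading | battery
---+----------+-------+---------+--------
2  | Lab-A    | light | 96.3    | 34     
5  | Lab-B    | temp  | 67.4    | 88     
4  | Lab-B    | sound | 67.3    | 76     
3  | Roof     | light | 6.1     | 74     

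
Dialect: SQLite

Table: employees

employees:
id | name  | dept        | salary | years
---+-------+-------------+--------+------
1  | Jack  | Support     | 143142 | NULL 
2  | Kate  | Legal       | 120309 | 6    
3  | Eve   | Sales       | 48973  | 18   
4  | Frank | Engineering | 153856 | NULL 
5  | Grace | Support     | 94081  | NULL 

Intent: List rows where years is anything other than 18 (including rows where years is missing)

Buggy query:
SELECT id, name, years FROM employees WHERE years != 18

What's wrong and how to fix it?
Bug: 'years != 18' is unknown when years is NULL, so NULL rows are silently excluded

Fix: Handle NULL separately with IS NULL alongside the inequality

Corrected query:
SELECT id, name, years FROM employees WHERE years != 18 OR years IS NULL

Result:
id | name  | years
---+-------+------
1  | Jack  | NULL 
2  | Kate  | 6    
4  | Frank | NULL 
5  | Grace | NULL 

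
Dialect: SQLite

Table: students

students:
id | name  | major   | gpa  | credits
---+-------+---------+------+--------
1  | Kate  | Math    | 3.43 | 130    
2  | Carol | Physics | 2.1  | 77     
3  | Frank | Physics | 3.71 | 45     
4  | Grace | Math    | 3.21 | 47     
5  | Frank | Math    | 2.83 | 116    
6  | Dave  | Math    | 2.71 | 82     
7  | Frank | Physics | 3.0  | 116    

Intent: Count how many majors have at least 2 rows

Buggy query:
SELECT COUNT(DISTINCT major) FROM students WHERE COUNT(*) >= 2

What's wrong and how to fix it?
Bug: COUNT(*) cannot appear in WHERE; the per-group count doesn't exist yet

Fix: Group first with HAVING COUNT(*) >= 2, then COUNT the resulting groups

Corrected query:
SELECT COUNT(*) FROM (SELECT major FROM students GROUP BY major HAVING COUNT(*) >= 2)

Result:
COUNT(*)
--------
2       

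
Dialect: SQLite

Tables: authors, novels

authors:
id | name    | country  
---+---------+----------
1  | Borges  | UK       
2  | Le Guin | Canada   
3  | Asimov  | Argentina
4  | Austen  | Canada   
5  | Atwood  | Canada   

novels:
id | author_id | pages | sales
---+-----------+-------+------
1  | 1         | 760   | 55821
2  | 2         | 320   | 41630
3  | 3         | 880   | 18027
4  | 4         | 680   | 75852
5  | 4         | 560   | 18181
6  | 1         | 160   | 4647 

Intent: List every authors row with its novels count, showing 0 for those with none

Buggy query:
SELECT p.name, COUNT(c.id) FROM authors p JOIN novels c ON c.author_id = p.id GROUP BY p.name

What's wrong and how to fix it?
Bug: INNER JOIN drops authors rows that have no matching novels rows

Fix: Switch to LEFT JOIN to retain unmatched parent rows

Corrected query:
SELECT p.name, COUNT(c.id) FROM authors p LEFT JOIN novels c ON c.author_id = p.id GROUP BY p.name

Result:
name    | COUNT(c.id)
--------+------------
Asimov  | 1          
Atwood  | 0          
Austen  | 2          
Borges  | 2          
Le Guin | 1          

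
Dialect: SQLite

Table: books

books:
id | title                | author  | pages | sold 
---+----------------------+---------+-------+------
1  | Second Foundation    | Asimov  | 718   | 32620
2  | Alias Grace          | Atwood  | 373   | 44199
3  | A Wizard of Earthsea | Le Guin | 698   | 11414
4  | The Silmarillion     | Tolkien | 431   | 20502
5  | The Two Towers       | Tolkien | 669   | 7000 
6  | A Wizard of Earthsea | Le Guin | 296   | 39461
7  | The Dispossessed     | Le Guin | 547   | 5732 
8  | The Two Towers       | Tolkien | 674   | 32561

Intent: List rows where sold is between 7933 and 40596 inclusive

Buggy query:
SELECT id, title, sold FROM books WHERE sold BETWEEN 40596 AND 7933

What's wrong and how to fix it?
Bug: BETWEEN expects the lower bound first; with 40596 AND 7933 the range is empty

Fix: Write BETWEEN 7933 AND 40596

Corrected query:
SELECT id, title, sold FROM books WHERE sold BETWEEN 7933 AND 40596

Result:
id | title                | sold 
---+----------------------+------
1  | Second Foundation    | 32620
3  | A Wizard of Earthsea | 11414
4  | The Silmarillion     | 20502
6  | A Wizard of Earthsea | 39461
8  | The Two Towers       | 32561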